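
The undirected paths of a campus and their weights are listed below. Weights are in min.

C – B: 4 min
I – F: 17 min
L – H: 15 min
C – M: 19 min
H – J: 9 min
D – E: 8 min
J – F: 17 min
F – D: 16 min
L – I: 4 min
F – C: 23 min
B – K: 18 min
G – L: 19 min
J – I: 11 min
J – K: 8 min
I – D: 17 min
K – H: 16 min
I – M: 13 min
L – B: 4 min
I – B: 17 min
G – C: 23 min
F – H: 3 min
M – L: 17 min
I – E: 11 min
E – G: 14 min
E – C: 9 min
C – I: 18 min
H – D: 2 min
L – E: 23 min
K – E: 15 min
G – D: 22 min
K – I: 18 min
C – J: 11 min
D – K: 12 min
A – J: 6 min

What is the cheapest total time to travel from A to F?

Compare a few routes:
A - J - H - F: 6+9+3 = 18
A - J - F: 6+17 = 23
Cheapest is A - J - H - F at 18 min.

18 min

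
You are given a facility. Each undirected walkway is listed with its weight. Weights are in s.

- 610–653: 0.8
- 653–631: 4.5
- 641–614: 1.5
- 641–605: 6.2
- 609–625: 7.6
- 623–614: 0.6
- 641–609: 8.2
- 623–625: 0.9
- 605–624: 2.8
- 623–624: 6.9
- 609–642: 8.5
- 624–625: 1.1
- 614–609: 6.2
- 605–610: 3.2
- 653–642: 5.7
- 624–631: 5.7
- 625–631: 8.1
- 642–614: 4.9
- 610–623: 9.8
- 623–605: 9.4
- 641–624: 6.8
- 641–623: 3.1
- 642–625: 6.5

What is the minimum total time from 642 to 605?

Settle nodes by increasing distance from 642:
642: 0
614: 4.9  (via 642)
623: 5.5  (via 614)
653: 5.7  (via 642)
625: 6.4  (via 623)
641: 6.4  (via 614)
610: 6.5  (via 653)
624: 7.5  (via 625)
609: 8.5  (via 642)
605: 9.7  (via 610)
Shortest route: 642–653–610–605 = 9.7 s.

9.7 s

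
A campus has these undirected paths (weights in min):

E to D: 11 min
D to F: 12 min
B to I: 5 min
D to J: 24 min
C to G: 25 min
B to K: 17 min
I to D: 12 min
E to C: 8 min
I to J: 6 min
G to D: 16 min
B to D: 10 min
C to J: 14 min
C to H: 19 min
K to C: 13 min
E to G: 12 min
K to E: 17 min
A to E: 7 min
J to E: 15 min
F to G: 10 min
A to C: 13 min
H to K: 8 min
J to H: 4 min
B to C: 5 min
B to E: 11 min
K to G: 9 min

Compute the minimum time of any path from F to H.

Enumerating some paths:
F - G - K - H: 10+9+8 = 27
F - D - I - J - H: 12+12+6+4 = 34
The minimum is 27 min via F - G - K - H.

27 min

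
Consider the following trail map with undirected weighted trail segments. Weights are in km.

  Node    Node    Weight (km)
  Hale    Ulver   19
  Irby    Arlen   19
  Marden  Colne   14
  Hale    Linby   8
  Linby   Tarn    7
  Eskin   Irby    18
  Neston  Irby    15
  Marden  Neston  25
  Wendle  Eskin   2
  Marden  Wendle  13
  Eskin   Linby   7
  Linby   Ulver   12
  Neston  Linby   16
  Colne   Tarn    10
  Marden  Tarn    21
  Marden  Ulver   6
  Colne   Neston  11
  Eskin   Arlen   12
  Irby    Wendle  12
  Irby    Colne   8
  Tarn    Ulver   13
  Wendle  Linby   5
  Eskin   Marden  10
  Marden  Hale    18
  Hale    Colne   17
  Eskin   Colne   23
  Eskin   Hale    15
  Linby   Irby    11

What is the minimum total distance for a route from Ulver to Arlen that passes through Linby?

31 km

Shortest Ulver→Linby: Ulver → Linby = 12
Best Linby to Arlen: Linby → Eskin → Arlen costing 19
Total via Linby: 12 + 19 = 31 km.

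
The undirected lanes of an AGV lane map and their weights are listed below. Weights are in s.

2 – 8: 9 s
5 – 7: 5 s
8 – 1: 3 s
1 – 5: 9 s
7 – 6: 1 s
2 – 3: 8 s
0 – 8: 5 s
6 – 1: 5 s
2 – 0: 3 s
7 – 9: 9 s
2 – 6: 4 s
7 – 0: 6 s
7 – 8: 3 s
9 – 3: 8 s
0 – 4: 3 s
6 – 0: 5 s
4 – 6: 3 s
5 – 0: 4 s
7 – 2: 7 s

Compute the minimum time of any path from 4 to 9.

Shortest distances from 4:
4: 0
0: 3  (via 4)
6: 3  (via 4)
7: 4  (via 6)
2: 6  (via 0)
5: 7  (via 0)
8: 7  (via 7)
1: 8  (via 6)
9: 13  (via 7)
Shortest route: 4 → 6 → 7 → 9 = 13 s.

13 s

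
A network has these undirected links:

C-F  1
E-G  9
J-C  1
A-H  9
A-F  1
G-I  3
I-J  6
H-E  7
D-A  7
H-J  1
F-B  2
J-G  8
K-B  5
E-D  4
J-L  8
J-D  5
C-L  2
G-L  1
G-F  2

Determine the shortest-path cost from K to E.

Shortest distances from K:
K: 0
B: 5  (via K)
F: 7  (via B)
A: 8  (via F)
C: 8  (via F)
G: 9  (via F)
J: 9  (via C)
H: 10  (via J)
L: 10  (via C)
I: 12  (via G)
D: 14  (via J)
E: 17  (via H)
Shortest route: K–B–F–C–J–H–E = 17.

17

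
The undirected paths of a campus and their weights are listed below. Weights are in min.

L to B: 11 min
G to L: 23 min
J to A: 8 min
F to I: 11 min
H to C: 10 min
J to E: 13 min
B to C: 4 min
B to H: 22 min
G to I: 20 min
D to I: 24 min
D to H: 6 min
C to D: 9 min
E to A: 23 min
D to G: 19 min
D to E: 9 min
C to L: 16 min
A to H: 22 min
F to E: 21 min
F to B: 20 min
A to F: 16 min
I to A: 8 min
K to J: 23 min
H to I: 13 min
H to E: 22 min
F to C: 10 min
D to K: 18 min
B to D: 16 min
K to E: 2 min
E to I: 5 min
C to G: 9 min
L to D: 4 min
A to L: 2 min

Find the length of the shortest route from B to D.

Enumerating some paths:
B - C - D: 4+9 = 13
B - L - D: 11+4 = 15
Cheapest is B - C - D at 13 min.

13 min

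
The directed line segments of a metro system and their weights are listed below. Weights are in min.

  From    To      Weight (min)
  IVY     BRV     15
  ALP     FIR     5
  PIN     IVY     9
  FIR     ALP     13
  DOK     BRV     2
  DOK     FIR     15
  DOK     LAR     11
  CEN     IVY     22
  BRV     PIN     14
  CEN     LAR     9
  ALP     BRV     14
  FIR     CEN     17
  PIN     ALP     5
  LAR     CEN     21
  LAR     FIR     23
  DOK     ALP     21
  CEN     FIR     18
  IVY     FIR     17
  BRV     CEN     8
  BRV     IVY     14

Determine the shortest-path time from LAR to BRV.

50 min

Candidate routes:
LAR–FIR–ALP–BRV: 23+13+14 = 50
LAR–CEN–IVY–BRV: 21+22+15 = 58
The minimum is 50 min via LAR–FIR–ALP–BRV.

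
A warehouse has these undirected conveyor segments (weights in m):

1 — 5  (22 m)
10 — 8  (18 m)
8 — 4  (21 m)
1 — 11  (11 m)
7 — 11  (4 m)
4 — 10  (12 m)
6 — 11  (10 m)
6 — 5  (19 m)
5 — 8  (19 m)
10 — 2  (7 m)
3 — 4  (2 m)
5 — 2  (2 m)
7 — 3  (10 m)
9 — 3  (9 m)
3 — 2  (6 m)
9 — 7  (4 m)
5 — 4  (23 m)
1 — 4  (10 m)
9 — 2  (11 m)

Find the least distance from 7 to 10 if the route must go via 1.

Shortest 7→1: 7 → 11 → 1 = 15
Best 1 to 10: 1 → 4 → 10 costing 22
Total via 1: 15 + 22 = 37 m.

37 m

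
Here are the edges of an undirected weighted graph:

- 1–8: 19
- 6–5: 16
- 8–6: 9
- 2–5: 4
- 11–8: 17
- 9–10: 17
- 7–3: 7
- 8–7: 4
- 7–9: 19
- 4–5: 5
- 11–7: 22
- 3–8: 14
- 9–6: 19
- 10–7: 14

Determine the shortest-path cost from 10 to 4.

48

Enumerating some paths:
10–9–6–5–4: 17+19+16+5 = 57
10–9–7–8–6–5–4: 17+19+4+9+16+5 = 70
10–7–8–6–5–4: 14+4+9+16+5 = 48
10–7–3–8–6–5–4: 14+7+14+9+16+5 = 65
The minimum is 48 via 10–7–8–6–5–4.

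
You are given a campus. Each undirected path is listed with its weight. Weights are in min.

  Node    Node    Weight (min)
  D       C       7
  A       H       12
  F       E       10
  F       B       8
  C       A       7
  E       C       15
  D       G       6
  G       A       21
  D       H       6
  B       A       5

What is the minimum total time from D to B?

19 min

Compare a few routes:
D → G → A → B: 6+21+5 = 32
D → H → A → B: 6+12+5 = 23
D → C → A → B: 7+7+5 = 19
Cheapest is D → C → A → B at 19 min.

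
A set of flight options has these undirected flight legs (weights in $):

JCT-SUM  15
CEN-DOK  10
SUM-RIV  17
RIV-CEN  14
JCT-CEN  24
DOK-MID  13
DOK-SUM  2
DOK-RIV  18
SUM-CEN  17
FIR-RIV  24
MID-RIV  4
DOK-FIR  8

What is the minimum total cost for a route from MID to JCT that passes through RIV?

Shortest MID→RIV: MID → RIV = 4
Best RIV to JCT: RIV → SUM → JCT costing 32
Total via RIV: 4 + 32 = $36.

$36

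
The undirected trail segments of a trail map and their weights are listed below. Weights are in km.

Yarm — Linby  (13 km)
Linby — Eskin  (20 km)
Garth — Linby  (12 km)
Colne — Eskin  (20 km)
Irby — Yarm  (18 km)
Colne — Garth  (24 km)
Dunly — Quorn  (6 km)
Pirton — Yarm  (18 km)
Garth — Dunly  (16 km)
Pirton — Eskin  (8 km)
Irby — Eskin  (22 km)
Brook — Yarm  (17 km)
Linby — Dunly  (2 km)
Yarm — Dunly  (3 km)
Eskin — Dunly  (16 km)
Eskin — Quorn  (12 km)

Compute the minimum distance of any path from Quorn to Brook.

26 km

Enumerating some paths:
Quorn–Eskin–Linby–Dunly–Yarm–Brook: 12+20+2+3+17 = 54
Quorn–Dunly–Yarm–Brook: 6+3+17 = 26
Quorn–Dunly–Linby–Yarm–Brook: 6+2+13+17 = 38
Quorn–Eskin–Dunly–Yarm–Brook: 12+16+3+17 = 48
Cheapest is Quorn–Dunly–Yarm–Brook at 26 km.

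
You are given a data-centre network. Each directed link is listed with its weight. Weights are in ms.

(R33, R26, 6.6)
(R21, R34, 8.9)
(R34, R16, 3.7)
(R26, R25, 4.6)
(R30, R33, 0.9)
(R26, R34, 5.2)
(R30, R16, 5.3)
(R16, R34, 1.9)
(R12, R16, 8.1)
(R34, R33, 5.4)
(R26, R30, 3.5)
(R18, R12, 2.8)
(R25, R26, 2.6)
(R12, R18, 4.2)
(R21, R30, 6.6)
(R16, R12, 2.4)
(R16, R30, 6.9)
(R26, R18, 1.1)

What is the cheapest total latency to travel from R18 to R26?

Candidate routes:
R18 - R12 - R16 - R30 - R33 - R26: 2.8+8.1+6.9+0.9+6.6 = 25.3
R18 - R12 - R16 - R34 - R33 - R26: 2.8+8.1+1.9+5.4+6.6 = 24.8
The minimum is 24.8 ms via R18 - R12 - R16 - R34 - R33 - R26.

24.8 ms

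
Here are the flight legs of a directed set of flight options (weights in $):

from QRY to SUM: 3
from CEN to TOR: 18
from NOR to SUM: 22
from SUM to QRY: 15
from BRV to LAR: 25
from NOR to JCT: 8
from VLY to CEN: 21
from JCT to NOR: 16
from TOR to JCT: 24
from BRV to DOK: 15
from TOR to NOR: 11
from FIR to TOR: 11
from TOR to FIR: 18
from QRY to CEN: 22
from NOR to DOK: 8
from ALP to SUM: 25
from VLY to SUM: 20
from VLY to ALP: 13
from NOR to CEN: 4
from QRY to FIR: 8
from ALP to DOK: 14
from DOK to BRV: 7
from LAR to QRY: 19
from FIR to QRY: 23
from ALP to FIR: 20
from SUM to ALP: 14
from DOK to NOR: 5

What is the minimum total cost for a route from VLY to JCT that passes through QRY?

$73

Best VLY to QRY: VLY–SUM–QRY costing 35
Shortest QRY→JCT: QRY–FIR–TOR–NOR–JCT = 38
Total via QRY: 35 + 38 = $73.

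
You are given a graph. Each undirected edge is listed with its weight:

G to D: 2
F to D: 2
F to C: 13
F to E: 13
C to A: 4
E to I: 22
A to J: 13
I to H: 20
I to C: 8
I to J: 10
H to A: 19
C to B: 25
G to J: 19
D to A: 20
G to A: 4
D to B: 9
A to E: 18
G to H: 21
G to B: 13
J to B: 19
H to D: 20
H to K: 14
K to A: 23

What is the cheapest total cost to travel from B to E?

24

Settle nodes by increasing distance from B:
B: 0
D: 9  (via B)
F: 11  (via D)
G: 11  (via D)
A: 15  (via G)
C: 19  (via A)
J: 19  (via B)
E: 24  (via F)
Shortest route: B → D → F → E = 24.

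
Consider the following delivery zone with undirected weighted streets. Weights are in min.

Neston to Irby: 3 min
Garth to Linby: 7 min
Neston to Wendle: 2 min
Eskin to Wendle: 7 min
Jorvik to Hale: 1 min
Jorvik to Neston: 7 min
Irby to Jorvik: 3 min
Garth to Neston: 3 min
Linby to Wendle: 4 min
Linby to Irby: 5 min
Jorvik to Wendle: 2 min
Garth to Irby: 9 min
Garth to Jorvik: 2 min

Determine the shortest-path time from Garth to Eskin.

Shortest distances from Garth:
Garth: 0
Jorvik: 2  (via Garth)
Hale: 3  (via Jorvik)
Neston: 3  (via Garth)
Wendle: 4  (via Jorvik)
Irby: 5  (via Jorvik)
Linby: 7  (via Garth)
Eskin: 11  (via Wendle)
Shortest route: Garth–Jorvik–Wendle–Eskin = 11 min.

11 min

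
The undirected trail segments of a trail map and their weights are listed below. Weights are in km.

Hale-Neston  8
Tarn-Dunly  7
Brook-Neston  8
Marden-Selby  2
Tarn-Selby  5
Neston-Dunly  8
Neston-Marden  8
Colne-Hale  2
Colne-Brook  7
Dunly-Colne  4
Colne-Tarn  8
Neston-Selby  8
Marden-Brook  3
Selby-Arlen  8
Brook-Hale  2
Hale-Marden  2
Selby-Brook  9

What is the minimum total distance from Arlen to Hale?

12 km

Settle nodes by increasing distance from Arlen:
Arlen: 0
Selby: 8  (via Arlen)
Marden: 10  (via Selby)
Hale: 12  (via Marden)
Shortest route: Arlen → Selby → Marden → Hale = 12 km.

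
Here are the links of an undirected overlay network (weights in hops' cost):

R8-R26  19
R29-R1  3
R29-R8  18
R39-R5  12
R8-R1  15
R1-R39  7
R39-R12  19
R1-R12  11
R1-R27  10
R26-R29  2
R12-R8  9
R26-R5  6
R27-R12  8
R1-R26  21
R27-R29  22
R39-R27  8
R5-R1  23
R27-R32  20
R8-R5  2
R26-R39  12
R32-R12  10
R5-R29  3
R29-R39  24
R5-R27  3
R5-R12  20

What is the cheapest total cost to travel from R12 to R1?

11 hops' cost

Running Dijkstra from R12:
R12: 0
R27: 8  (via R12)
R8: 9  (via R12)
R32: 10  (via R12)
R5: 11  (via R27)
R1: 11  (via R12)
Shortest route: R12–R1 = 11 hops' cost.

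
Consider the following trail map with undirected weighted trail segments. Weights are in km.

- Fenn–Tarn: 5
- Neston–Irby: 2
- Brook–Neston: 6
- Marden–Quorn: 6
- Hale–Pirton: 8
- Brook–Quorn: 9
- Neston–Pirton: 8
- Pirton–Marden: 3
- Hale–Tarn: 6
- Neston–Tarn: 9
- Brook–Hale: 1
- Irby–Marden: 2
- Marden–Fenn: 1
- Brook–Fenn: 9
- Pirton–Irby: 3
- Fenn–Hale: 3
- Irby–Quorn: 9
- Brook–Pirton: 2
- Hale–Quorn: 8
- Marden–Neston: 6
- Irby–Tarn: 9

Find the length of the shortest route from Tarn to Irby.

Enumerating some paths:
Tarn → Fenn → Marden → Irby: 5+1+2 = 8
Tarn → Fenn → Marden → Pirton → Irby: 5+1+3+3 = 12
Tarn → Neston → Irby: 9+2 = 11
Tarn → Irby: 9 = 9
The minimum is 8 km via Tarn → Fenn → Marden → Irby.

8 km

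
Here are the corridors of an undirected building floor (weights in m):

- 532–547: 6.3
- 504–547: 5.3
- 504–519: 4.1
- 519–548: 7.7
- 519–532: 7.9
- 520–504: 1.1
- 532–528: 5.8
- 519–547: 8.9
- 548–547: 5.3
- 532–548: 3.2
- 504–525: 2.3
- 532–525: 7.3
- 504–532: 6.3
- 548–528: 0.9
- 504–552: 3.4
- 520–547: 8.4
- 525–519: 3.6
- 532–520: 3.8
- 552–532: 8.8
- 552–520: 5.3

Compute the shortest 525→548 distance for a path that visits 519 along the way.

11.3 m

Best 525 to 519: 525 → 519 costing 3.6
Best 519 to 548: 519 → 548 costing 7.7
Total via 519: 3.6 + 7.7 = 11.3 m.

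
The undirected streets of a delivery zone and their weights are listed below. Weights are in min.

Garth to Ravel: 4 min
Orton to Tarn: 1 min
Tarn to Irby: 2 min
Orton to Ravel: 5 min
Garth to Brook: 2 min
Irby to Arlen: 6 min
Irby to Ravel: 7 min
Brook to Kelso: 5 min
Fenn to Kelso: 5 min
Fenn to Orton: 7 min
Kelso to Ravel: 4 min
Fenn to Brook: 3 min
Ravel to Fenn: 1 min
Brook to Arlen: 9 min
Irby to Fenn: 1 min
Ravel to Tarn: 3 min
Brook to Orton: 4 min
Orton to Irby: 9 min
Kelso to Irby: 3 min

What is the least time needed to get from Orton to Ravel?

4 min

Settle nodes by increasing distance from Orton:
Orton: 0
Tarn: 1  (via Orton)
Irby: 3  (via Tarn)
Brook: 4  (via Orton)
Fenn: 4  (via Irby)
Ravel: 4  (via Tarn)
Shortest route: Orton → Tarn → Ravel = 4 min.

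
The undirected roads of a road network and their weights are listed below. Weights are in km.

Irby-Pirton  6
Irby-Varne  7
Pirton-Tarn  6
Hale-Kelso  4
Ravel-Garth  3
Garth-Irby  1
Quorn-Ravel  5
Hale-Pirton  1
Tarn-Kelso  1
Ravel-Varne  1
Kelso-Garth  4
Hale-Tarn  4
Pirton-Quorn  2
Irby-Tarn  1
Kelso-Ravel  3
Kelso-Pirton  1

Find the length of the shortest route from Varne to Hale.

6 km

Candidate routes:
Varne–Ravel–Kelso–Pirton–Hale: 1+3+1+1 = 6
Varne–Ravel–Kelso–Hale: 1+3+4 = 8
The minimum is 6 km via Varne–Ravel–Kelso–Pirton–Hale.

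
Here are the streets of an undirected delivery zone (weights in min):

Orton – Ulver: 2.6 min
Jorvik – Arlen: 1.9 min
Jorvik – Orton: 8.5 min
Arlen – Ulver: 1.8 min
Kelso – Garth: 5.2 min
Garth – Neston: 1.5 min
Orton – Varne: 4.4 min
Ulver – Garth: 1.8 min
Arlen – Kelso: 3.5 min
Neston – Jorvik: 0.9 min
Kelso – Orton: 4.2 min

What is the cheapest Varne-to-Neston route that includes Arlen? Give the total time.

11.6 min

Best Varne to Arlen: Varne → Orton → Ulver → Arlen costing 8.8
Shortest Arlen→Neston: Arlen → Jorvik → Neston = 2.8
Total via Arlen: 8.8 + 2.8 = 11.6 min.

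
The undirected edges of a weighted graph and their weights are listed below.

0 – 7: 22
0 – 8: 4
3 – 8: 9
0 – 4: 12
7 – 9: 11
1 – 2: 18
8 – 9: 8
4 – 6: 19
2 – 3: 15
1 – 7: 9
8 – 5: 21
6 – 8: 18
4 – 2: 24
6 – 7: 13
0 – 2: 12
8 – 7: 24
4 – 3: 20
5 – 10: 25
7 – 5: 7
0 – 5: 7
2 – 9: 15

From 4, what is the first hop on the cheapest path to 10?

0

Compare a few routes:
4 → 0 → 5 → 10: 12+7+25 = 44
4 → 0 → 8 → 5 → 10: 12+4+21+25 = 62
4 → 6 → 7 → 5 → 10: 19+13+7+25 = 64
The minimum is 44 via 4 → 0 → 5 → 10.
So from 4 the first move is to 0.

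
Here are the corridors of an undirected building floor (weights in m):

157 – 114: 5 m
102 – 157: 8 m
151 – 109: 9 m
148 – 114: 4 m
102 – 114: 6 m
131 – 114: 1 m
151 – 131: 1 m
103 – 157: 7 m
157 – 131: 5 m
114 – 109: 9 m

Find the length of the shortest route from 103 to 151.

13 m

Enumerating some paths:
103–157–131–151: 7+5+1 = 13
103–157–114–131–151: 7+5+1+1 = 14
Cheapest is 103–157–131–151 at 13 m.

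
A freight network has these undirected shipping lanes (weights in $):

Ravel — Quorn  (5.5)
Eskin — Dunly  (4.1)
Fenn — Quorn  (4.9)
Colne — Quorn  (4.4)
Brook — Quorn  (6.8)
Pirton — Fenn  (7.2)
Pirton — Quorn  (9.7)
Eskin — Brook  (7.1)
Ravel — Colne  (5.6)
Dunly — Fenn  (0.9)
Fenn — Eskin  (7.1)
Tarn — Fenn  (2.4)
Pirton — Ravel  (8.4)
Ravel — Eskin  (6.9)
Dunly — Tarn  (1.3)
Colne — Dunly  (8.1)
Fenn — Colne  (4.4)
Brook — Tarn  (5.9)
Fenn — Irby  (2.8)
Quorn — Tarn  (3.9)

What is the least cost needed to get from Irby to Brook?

Candidate routes:
Irby - Fenn - Tarn - Brook: 2.8+2.4+5.9 = 11.1
Irby - Fenn - Dunly - Tarn - Brook: 2.8+0.9+1.3+5.9 = 10.9
Irby - Fenn - Dunly - Eskin - Brook: 2.8+0.9+4.1+7.1 = 14.9
Irby - Fenn - Quorn - Brook: 2.8+4.9+6.8 = 14.5
Cheapest is Irby - Fenn - Dunly - Tarn - Brook at $10.9.

$10.9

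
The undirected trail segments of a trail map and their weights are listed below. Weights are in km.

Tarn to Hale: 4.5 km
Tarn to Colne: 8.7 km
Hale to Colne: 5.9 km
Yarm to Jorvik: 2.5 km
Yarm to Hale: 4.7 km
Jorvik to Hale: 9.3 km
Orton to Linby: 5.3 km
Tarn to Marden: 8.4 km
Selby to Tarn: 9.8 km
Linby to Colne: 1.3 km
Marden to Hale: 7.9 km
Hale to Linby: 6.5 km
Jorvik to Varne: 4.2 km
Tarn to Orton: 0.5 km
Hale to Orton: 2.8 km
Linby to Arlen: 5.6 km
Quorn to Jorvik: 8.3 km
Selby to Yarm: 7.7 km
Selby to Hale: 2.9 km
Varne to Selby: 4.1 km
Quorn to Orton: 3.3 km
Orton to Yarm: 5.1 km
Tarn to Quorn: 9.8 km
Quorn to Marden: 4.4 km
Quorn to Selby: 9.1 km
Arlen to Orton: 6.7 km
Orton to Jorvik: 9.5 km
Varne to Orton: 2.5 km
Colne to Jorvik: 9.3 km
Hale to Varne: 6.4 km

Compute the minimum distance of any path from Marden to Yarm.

Running Dijkstra from Marden:
Marden: 0
Quorn: 4.4  (via Marden)
Orton: 7.7  (via Quorn)
Hale: 7.9  (via Marden)
Tarn: 8.2  (via Orton)
Varne: 10.2  (via Orton)
Selby: 10.8  (via Hale)
Yarm: 12.6  (via Hale)
Shortest route: Marden–Hale–Yarm = 12.6 km.

12.6 km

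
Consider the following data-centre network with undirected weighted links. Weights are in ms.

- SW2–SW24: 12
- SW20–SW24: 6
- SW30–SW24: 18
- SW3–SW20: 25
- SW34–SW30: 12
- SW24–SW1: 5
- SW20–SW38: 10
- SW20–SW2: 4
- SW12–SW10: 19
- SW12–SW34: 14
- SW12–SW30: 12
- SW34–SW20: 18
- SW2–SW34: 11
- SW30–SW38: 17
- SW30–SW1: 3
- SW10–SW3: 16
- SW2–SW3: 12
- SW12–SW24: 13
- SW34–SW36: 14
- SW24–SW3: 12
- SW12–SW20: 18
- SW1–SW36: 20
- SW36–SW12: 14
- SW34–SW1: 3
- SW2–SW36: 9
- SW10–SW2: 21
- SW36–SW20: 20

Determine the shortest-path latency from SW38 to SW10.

Candidate routes:
SW38–SW20–SW12–SW10: 10+18+19 = 47
SW38–SW20–SW2–SW3–SW10: 10+4+12+16 = 42
SW38–SW20–SW2–SW10: 10+4+21 = 35
SW38–SW20–SW24–SW3–SW10: 10+6+12+16 = 44
The minimum is 35 ms via SW38–SW20–SW2–SW10.

35 ms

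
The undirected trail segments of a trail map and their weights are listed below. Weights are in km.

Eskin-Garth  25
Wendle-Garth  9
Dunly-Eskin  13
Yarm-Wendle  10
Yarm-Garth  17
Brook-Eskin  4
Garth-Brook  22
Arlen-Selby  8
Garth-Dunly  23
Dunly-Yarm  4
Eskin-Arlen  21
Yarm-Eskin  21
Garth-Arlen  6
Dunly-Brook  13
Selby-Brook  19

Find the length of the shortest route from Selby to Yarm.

Enumerating some paths:
Selby - Arlen - Garth - Yarm: 8+6+17 = 31
Selby - Arlen - Garth - Wendle - Yarm: 8+6+9+10 = 33
Selby - Brook - Dunly - Yarm: 19+13+4 = 36
Cheapest is Selby - Arlen - Garth - Yarm at 31 km.

31 km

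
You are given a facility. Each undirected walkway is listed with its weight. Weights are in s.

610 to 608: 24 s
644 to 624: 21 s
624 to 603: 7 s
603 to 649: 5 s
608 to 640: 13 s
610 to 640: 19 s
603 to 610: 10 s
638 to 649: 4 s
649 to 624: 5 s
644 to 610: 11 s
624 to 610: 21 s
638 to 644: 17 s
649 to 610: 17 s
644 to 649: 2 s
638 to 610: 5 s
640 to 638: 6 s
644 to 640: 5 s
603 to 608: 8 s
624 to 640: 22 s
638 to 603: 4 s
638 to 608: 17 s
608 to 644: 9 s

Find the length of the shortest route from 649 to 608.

Settle nodes by increasing distance from 649:
649: 0
644: 2  (via 649)
638: 4  (via 649)
624: 5  (via 649)
603: 5  (via 649)
640: 7  (via 644)
610: 9  (via 638)
608: 11  (via 644)
Shortest route: 649–644–608 = 11 s.

11 s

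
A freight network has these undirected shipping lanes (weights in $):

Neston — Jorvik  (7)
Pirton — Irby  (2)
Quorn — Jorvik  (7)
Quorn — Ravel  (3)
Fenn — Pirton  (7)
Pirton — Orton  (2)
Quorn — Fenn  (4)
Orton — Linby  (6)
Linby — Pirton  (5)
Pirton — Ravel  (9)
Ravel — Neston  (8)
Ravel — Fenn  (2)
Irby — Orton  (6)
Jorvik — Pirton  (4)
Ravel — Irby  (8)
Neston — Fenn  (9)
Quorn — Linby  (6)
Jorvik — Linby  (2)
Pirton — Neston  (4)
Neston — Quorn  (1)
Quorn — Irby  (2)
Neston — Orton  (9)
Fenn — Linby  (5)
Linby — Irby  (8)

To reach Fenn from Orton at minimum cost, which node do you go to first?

Pirton

Compare a few routes:
Orton–Linby–Fenn: 6+5 = 11
Orton–Pirton–Fenn: 2+7 = 9
Orton–Pirton–Irby–Quorn–Ravel–Fenn: 2+2+2+3+2 = 11
Orton–Pirton–Irby–Quorn–Fenn: 2+2+2+4 = 10
Cheapest is Orton–Pirton–Fenn at $9.
So from Orton the first move is to Pirton.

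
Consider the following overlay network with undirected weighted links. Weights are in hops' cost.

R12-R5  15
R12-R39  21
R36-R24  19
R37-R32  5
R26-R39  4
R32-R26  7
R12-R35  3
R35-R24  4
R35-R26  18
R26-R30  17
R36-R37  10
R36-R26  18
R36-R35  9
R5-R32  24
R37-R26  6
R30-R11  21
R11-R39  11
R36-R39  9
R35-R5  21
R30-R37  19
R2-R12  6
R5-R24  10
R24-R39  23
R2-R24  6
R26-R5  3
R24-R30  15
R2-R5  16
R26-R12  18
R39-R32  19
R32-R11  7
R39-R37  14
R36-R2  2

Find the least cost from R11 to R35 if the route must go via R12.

Shortest R11→R12: R11–R39–R36–R2–R12 = 28
Shortest R12→R35: R12–R35 = 3
Total via R12: 28 + 3 = 31 hops' cost.

31 hops' cost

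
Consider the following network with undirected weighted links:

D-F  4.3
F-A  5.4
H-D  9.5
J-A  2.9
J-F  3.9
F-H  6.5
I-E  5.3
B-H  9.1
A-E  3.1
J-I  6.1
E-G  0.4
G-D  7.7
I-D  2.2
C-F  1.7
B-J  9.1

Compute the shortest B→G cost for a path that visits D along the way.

25

Best B to D: B–J–F–D costing 17.3
Shortest D→G: D–G = 7.7
Total via D: 17.3 + 7.7 = 25.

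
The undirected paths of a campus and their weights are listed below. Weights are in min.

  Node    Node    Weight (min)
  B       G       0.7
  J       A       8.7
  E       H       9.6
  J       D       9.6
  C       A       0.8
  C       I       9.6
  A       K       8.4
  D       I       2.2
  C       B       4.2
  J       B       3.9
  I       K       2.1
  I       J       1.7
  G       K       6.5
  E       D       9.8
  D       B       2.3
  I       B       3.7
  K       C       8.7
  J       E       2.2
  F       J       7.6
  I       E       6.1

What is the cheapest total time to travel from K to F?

Settle nodes by increasing distance from K:
K: 0
I: 2.1  (via K)
J: 3.8  (via I)
D: 4.3  (via I)
B: 5.8  (via I)
E: 6  (via J)
G: 6.5  (via K)
A: 8.4  (via K)
C: 8.7  (via K)
F: 11.4  (via J)
Shortest route: K–I–J–F = 11.4 min.

11.4 min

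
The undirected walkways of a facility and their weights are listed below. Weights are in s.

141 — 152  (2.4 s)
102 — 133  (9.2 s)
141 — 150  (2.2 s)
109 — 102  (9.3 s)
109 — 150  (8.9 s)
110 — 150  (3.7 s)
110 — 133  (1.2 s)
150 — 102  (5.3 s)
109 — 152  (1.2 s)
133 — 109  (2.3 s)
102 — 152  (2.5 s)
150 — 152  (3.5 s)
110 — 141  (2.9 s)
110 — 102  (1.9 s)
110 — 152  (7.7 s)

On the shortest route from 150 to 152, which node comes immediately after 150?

152

Candidate routes:
150 - 152: 3.5 = 3.5
150 - 102 - 152: 5.3+2.5 = 7.8
150 - 141 - 152: 2.2+2.4 = 4.6
150 - 110 - 102 - 152: 3.7+1.9+2.5 = 8.1
Cheapest is 150 - 152 at 3.5 s.
So from 150 the first move is to 152.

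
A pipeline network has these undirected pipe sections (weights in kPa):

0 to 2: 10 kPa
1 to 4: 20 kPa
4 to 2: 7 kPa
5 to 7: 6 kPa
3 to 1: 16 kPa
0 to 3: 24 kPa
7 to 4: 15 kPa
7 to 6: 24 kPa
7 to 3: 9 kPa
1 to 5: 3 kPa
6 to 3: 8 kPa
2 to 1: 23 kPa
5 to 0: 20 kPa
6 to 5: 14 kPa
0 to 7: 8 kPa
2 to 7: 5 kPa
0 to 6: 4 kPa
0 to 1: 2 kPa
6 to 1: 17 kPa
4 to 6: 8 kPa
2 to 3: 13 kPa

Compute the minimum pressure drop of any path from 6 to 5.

Settle nodes by increasing distance from 6:
6: 0
0: 4  (via 6)
1: 6  (via 0)
3: 8  (via 6)
4: 8  (via 6)
5: 9  (via 1)
Shortest route: 6 → 0 → 1 → 5 = 9 kPa.

9 kPa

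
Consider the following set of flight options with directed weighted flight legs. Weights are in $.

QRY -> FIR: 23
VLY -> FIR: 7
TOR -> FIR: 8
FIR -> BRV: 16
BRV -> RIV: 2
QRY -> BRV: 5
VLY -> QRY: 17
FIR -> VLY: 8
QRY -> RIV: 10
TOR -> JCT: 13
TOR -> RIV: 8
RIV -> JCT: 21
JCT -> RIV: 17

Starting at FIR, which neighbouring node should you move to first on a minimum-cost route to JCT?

BRV

Candidate routes:
FIR–BRV–RIV–JCT: 16+2+21 = 39
FIR–VLY–QRY–BRV–RIV–JCT: 8+17+5+2+21 = 53
Cheapest is FIR–BRV–RIV–JCT at $39.
So from FIR the first move is to BRV.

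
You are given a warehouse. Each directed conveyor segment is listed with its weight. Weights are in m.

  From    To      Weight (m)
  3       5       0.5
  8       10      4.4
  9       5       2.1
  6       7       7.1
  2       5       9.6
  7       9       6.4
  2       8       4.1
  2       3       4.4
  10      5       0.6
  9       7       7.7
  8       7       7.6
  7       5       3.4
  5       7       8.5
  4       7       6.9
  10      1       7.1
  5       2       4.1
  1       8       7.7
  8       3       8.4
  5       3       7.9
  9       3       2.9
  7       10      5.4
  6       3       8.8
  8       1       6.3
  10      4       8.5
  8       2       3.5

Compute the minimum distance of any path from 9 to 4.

21.6 m

Enumerating some paths:
9 - 5 - 2 - 8 - 10 - 4: 2.1+4.1+4.1+4.4+8.5 = 23.2
9 - 7 - 10 - 4: 7.7+5.4+8.5 = 21.6
9 - 5 - 7 - 10 - 4: 2.1+8.5+5.4+8.5 = 24.5
The minimum is 21.6 m via 9 - 7 - 10 - 4.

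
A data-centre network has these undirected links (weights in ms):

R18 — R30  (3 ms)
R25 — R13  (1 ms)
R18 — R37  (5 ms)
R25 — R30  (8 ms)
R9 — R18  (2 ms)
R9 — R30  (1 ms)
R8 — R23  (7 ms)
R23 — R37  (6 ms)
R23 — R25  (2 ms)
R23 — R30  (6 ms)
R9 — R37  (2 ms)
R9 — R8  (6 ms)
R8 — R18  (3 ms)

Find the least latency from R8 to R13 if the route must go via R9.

Best R8 to R9: R8 → R18 → R9 costing 5
Shortest R9→R13: R9 → R30 → R25 → R13 = 10
Total via R9: 5 + 10 = 15 ms.

15 ms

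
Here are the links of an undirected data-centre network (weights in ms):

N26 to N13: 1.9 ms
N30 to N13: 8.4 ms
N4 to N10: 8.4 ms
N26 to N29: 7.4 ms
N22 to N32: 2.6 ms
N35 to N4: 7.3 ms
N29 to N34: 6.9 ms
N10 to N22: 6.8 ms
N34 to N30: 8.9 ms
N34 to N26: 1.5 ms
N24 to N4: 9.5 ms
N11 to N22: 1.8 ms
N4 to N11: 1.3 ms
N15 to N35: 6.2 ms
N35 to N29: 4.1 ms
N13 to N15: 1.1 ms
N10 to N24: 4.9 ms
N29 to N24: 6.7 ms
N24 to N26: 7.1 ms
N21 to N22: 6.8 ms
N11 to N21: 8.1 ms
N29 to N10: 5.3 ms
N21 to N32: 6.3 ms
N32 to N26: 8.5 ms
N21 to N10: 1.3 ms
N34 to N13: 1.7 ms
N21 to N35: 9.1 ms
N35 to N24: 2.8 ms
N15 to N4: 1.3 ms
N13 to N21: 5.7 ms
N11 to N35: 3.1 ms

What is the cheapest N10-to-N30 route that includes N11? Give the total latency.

20.7 ms

Best N10 to N11: N10 → N22 → N11 costing 8.6
Shortest N11→N30: N11 → N4 → N15 → N13 → N30 = 12.1
Total via N11: 8.6 + 12.1 = 20.7 ms.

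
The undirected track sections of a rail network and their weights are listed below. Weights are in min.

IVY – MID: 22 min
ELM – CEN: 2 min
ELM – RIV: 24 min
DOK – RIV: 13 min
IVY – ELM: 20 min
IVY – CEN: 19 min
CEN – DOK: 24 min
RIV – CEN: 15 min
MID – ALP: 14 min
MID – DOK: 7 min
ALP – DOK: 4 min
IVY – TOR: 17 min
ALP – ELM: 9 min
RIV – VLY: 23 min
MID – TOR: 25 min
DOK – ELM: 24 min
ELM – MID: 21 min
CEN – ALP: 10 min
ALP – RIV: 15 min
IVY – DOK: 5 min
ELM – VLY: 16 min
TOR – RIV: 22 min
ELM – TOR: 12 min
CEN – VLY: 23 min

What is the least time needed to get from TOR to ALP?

Running Dijkstra from TOR:
TOR: 0
ELM: 12  (via TOR)
CEN: 14  (via ELM)
IVY: 17  (via TOR)
ALP: 21  (via ELM)
Shortest route: TOR–ELM–ALP = 21 min.

21 min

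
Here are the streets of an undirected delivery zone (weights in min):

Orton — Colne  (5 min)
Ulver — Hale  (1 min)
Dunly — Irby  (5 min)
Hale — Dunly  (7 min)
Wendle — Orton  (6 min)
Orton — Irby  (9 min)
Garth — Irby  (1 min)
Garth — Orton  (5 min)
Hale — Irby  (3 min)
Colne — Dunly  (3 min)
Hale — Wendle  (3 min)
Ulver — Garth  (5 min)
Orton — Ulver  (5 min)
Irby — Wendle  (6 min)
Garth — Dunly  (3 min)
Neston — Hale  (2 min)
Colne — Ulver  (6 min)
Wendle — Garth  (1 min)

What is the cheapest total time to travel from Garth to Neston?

Enumerating some paths:
Garth - Dunly - Hale - Neston: 3+7+2 = 12
Garth - Wendle - Irby - Hale - Neston: 1+6+3+2 = 12
Garth - Ulver - Hale - Neston: 5+1+2 = 8
Garth - Wendle - Hale - Neston: 1+3+2 = 6
The minimum is 6 min via Garth - Wendle - Hale - Neston.

6 min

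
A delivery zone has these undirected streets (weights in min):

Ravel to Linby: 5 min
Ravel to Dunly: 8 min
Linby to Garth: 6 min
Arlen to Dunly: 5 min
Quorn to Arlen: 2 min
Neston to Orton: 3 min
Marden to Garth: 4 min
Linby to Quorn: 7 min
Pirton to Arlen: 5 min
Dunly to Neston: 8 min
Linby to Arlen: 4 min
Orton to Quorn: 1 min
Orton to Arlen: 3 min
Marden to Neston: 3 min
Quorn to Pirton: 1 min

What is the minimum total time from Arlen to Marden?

Candidate routes:
Arlen → Pirton → Quorn → Orton → Neston → Marden: 5+1+1+3+3 = 13
Arlen → Orton → Neston → Marden: 3+3+3 = 9
Arlen → Linby → Garth → Marden: 4+6+4 = 14
The minimum is 9 min via Arlen → Orton → Neston → Marden.

9 min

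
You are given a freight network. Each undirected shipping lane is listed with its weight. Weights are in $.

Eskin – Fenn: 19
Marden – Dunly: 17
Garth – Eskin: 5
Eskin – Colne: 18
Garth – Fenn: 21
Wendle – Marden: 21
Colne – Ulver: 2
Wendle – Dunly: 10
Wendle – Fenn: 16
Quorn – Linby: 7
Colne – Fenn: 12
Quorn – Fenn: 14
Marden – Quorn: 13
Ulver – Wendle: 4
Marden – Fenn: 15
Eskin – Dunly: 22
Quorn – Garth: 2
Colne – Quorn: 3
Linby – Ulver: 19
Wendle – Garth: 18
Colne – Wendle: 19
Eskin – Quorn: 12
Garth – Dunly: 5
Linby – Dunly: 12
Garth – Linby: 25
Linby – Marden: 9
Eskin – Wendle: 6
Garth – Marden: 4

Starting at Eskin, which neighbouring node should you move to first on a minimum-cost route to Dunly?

Enumerating some paths:
Eskin - Garth - Dunly: 5+5 = 10
Eskin - Wendle - Dunly: 6+10 = 16
Cheapest is Eskin - Garth - Dunly at $10.
So from Eskin the first move is to Garth.

Garth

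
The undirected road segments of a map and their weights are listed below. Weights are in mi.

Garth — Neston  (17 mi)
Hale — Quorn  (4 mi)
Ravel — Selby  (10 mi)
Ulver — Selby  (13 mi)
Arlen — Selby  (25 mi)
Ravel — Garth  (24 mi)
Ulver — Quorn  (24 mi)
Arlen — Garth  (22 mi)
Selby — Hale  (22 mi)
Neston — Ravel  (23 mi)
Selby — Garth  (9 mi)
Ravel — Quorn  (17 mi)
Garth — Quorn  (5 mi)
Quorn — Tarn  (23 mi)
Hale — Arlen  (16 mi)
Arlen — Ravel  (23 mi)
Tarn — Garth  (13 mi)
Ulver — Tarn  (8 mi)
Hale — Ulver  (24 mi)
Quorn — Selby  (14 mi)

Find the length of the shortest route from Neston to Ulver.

Shortest distances from Neston:
Neston: 0
Garth: 17  (via Neston)
Quorn: 22  (via Garth)
Ravel: 23  (via Neston)
Selby: 26  (via Garth)
Hale: 26  (via Quorn)
Tarn: 30  (via Garth)
Ulver: 38  (via Tarn)
Shortest route: Neston–Garth–Tarn–Ulver = 38 mi.

38 mi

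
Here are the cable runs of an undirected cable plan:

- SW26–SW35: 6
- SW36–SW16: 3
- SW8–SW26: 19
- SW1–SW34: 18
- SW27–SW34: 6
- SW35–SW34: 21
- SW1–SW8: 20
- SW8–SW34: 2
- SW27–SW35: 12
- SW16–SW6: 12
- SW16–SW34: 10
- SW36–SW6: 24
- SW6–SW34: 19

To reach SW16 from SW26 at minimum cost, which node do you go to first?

Compare a few routes:
SW26 - SW8 - SW34 - SW16: 19+2+10 = 31
SW26 - SW35 - SW27 - SW34 - SW16: 6+12+6+10 = 34
The minimum is 31 via SW26 - SW8 - SW34 - SW16.
So from SW26 the first move is to SW8.

SW8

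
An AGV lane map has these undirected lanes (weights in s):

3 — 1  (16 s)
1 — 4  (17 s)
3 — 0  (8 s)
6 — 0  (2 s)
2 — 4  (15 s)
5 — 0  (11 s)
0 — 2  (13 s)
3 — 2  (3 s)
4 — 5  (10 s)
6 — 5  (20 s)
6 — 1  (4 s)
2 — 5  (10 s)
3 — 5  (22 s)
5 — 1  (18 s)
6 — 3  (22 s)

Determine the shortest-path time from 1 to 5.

Running Dijkstra from 1:
1: 0
6: 4  (via 1)
0: 6  (via 6)
3: 14  (via 0)
2: 17  (via 3)
4: 17  (via 1)
5: 17  (via 0)
Shortest route: 1 → 6 → 0 → 5 = 17 s.

17 s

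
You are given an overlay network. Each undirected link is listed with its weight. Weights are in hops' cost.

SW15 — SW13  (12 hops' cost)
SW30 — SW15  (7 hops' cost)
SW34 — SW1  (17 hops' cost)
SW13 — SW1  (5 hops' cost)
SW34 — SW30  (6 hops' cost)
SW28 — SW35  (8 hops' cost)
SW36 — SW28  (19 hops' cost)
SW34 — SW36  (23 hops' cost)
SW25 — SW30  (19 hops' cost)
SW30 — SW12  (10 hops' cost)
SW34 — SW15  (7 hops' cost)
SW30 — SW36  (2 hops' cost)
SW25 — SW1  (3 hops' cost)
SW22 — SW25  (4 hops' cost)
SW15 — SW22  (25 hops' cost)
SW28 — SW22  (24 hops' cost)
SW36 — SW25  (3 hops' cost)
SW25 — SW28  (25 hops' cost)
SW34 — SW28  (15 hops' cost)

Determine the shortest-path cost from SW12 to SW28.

31 hops' cost

Settle nodes by increasing distance from SW12:
SW12: 0
SW30: 10  (via SW12)
SW36: 12  (via SW30)
SW25: 15  (via SW36)
SW34: 16  (via SW30)
SW15: 17  (via SW30)
SW1: 18  (via SW25)
SW22: 19  (via SW25)
SW13: 23  (via SW1)
SW28: 31  (via SW36)
Shortest route: SW12–SW30–SW36–SW28 = 31 hops' cost.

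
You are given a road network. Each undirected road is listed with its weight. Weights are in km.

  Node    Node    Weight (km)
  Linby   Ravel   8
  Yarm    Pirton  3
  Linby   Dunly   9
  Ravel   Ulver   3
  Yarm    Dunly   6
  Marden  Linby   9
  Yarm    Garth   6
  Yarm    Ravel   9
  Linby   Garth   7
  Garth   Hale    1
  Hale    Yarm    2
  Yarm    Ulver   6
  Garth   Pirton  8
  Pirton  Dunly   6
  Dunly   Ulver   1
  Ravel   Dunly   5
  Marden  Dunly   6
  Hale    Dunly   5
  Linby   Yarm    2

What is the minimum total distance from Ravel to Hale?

Settle nodes by increasing distance from Ravel:
Ravel: 0
Ulver: 3  (via Ravel)
Dunly: 4  (via Ulver)
Linby: 8  (via Ravel)
Yarm: 9  (via Ravel)
Hale: 9  (via Dunly)
Shortest route: Ravel → Ulver → Dunly → Hale = 9 km.

9 km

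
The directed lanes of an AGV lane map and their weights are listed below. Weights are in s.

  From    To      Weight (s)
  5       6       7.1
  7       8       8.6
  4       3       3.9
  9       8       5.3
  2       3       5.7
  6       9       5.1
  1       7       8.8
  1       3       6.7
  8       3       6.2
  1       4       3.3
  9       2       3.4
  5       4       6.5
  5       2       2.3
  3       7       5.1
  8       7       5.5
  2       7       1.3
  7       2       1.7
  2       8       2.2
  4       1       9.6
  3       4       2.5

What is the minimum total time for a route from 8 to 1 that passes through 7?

25 s

Shortest 8→7: 8 → 7 = 5.5
Shortest 7→1: 7 → 2 → 3 → 4 → 1 = 19.5
Total via 7: 5.5 + 19.5 = 25 s.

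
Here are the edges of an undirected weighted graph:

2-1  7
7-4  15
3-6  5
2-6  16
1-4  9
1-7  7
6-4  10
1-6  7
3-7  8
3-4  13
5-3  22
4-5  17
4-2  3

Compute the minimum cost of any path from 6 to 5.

Enumerating some paths:
6 → 3 → 5: 5+22 = 27
6 → 1 → 4 → 5: 7+9+17 = 33
The minimum is 27 via 6 → 3 → 5.

27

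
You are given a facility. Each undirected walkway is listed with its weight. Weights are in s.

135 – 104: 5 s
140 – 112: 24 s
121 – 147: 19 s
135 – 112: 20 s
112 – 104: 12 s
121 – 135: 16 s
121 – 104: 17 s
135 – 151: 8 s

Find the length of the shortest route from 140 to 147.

72 s

Settle nodes by increasing distance from 140:
140: 0
112: 24  (via 140)
104: 36  (via 112)
135: 41  (via 104)
151: 49  (via 135)
121: 53  (via 104)
147: 72  (via 121)
Shortest route: 140 → 112 → 104 → 121 → 147 = 72 s.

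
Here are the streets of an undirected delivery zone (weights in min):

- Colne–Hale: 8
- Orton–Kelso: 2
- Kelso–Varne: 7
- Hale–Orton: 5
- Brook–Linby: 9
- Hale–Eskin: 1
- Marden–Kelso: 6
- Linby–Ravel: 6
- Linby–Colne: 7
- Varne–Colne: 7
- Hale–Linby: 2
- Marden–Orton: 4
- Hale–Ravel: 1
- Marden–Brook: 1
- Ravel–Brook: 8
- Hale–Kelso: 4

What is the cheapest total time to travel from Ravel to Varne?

Compare a few routes:
Ravel → Hale → Kelso → Varne: 1+4+7 = 12
Ravel → Hale → Orton → Kelso → Varne: 1+5+2+7 = 15
Cheapest is Ravel → Hale → Kelso → Varne at 12 min.

12 min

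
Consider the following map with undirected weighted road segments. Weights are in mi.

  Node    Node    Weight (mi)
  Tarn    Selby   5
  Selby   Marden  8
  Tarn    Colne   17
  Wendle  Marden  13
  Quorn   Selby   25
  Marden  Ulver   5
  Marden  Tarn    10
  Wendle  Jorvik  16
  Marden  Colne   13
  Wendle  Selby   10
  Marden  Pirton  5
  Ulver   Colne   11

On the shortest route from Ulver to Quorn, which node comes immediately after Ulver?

Candidate routes:
Ulver → Marden → Tarn → Selby → Quorn: 5+10+5+25 = 45
Ulver → Marden → Selby → Quorn: 5+8+25 = 38
Ulver → Marden → Wendle → Selby → Quorn: 5+13+10+25 = 53
The minimum is 38 mi via Ulver → Marden → Selby → Quorn.
So from Ulver the first move is to Marden.

Marden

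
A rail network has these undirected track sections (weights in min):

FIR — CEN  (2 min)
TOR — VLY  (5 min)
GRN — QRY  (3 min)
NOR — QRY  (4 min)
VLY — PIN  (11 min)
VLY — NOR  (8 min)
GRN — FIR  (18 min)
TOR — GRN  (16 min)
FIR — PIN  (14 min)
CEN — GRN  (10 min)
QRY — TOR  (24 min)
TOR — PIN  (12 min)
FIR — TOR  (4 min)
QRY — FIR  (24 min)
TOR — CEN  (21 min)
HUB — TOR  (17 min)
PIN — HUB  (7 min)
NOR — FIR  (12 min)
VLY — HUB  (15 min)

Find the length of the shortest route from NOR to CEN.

14 min

Compare a few routes:
NOR - QRY - GRN - CEN: 4+3+10 = 17
NOR - VLY - TOR - FIR - CEN: 8+5+4+2 = 19
NOR - FIR - CEN: 12+2 = 14
Cheapest is NOR - FIR - CEN at 14 min.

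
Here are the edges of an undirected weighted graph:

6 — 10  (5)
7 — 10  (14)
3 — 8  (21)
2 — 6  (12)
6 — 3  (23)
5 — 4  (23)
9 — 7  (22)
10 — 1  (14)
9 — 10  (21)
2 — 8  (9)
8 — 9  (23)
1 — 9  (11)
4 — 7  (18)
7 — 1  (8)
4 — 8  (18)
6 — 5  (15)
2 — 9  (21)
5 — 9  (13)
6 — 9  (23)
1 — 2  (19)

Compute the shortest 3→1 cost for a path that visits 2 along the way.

49

Best 3 to 2: 3–8–2 costing 30
Best 2 to 1: 2–1 costing 19
Total via 2: 30 + 19 = 49.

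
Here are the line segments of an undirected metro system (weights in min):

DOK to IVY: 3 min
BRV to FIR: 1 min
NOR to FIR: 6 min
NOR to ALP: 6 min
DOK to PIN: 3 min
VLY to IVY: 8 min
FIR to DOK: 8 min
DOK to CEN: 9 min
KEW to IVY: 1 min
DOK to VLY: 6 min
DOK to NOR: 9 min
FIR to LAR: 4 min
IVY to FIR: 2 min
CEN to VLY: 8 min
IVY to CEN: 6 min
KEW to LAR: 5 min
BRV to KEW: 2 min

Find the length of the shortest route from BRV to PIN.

Compare a few routes:
BRV → FIR → IVY → DOK → PIN: 1+2+3+3 = 9
BRV → KEW → IVY → FIR → DOK → PIN: 2+1+2+8+3 = 16
BRV → FIR → LAR → KEW → IVY → DOK → PIN: 1+4+5+1+3+3 = 17
BRV → FIR → DOK → PIN: 1+8+3 = 12
Cheapest is BRV → FIR → IVY → DOK → PIN at 9 min.

9 min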